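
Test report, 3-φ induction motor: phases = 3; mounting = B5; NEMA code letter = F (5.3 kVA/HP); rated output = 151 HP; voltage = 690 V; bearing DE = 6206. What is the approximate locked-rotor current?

670 A

S_LR = 5.3 × 151 = 800.3 kVA
I_LR = S_LR/(√3·V_L) = 800300/(1.732×690) = 670 A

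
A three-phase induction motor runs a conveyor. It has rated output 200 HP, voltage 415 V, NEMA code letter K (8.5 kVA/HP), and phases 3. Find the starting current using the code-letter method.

2370 A

S_LR = 8.5 × 200 = 1700 kVA
I_LR = S_LR/(√3·V_L) = 1700000/(1.732×415) = 2370 A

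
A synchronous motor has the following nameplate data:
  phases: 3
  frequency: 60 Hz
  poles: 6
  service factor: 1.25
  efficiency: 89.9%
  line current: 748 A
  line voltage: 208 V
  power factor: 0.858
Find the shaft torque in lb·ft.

1220 lb·ft

P_in = √3·V·I·cosφ = 1.732 × 208 × 748 × 0.858 = 231207 W
P_out = η·P_in = 0.899 × 231207 = 207855 W
n = n_s = 120×60/6 = 1200 rpm (synchronous)
ω = 2π×1200/60 = 125.7 rad/s
τ = P_out/ω = 207855/125.7 = 1654 N·m
In lb·ft: 1654/1.356 = 1220 lb·ft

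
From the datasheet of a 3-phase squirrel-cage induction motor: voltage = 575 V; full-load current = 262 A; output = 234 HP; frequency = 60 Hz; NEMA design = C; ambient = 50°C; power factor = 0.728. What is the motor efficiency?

91.9 %

P_out = 234 × 746 = 174564 W
P_in = √3·V_L·I_L·cosφ = 1.732 × 575 × 262 × 0.728 = 189954 W
η = P_out / P_in = 174564 / 189954 = 0.919 = 91.9%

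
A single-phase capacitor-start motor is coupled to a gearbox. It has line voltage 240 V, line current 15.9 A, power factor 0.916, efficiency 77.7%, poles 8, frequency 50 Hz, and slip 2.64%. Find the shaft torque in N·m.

P_in = V·I·cosφ = 240 × 15.9 × 0.916 = 3495 W
P_out = η·P_in = 0.777 × 3495 = 2716 W
n_s = 120×50/8 = 750 rpm; n = 750×(1−0.0264) = 730 rpm
ω = 2π×730/60 = 76.45 rad/s
τ = P_out/ω = 2716/76.45 = 35.5 N·m

35.5 N·m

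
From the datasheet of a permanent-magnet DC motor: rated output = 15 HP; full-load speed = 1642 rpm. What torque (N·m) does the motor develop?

P_out = 15 × 746 = 11190 W
ω = 2π × 1642/60 = 171.9 rad/s
τ = P_out/ω = 11190/171.9 = 65.1 N·m

65.1 N·m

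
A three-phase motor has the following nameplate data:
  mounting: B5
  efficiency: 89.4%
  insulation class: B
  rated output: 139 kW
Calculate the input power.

P_out = 139000 W
P_in = P_out/η = 139000/0.894 = 155481 W = 155 kW

155 kW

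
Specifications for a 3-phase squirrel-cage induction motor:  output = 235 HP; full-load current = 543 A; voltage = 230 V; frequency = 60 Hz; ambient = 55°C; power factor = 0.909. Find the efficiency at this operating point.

89.2 %

P_out = 235 × 746 = 175310 W
P_in = √3·V_L·I_L·cosφ = 1.732 × 230 × 543 × 0.909 = 196625 W
η = P_out / P_in = 175310 / 196625 = 0.892 = 89.2%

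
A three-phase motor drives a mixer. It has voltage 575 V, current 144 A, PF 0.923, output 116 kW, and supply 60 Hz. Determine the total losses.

16.4 kW

P_in = √3·V·I·cosφ = 1.732×575×144×0.923 = 132367 W
P_out = 116000 W
Losses = P_in − P_out = 132367 − 116000 = 16367 W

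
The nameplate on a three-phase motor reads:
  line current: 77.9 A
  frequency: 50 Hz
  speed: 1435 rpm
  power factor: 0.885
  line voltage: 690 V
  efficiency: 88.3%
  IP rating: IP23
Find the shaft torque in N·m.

P_in = √3·V·I·cosφ = 1.732 × 690 × 77.9 × 0.885 = 82391 W
P_out = η·P_in = 0.883 × 82391 = 72751 W
n = 1435 rpm
ω = 2π×1435/60 = 150.3 rad/s
τ = P_out/ω = 72751/150.3 = 484 N·m

484 N·m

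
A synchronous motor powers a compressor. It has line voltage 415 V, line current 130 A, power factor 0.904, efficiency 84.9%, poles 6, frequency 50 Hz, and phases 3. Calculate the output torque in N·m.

P_in = √3·V·I·cosφ = 1.732 × 415 × 130 × 0.904 = 84471 W
P_out = η·P_in = 0.849 × 84471 = 71716 W
n = n_s = 120×50/6 = 1000 rpm (synchronous)
ω = 2π×1000/60 = 104.7 rad/s
τ = P_out/ω = 71716/104.7 = 685 N·m

685 N·m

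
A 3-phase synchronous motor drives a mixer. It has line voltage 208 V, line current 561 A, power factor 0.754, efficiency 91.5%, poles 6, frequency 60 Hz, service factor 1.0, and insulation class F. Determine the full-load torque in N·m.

P_in = √3·V·I·cosφ = 1.732 × 208 × 561 × 0.754 = 152386 W
P_out = η·P_in = 0.915 × 152386 = 139433 W
n = n_s = 120×60/6 = 1200 rpm (synchronous)
ω = 2π×1200/60 = 125.7 rad/s
τ = P_out/ω = 139433/125.7 = 1110 N·m

1110 N·m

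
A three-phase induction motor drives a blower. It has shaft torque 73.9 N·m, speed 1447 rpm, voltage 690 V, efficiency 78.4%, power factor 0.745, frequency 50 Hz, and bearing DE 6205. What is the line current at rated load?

16 A

ω = 2π×1447/60 = 151.5 rad/s; P_out = τω = 73.9 × 151.5 = 11196 W
P_in = P_out / η = 11196 / 0.784 = 14281 W
I_L = P_in / (√3·V_L·cosφ) = 14281 / (1.732 × 690 × 0.745) = 16 A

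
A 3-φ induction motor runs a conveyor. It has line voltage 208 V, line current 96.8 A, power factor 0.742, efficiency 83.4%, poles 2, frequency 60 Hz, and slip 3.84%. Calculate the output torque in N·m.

P_in = √3·V·I·cosφ = 1.732 × 208 × 96.8 × 0.742 = 25876 W
P_out = η·P_in = 0.834 × 25876 = 21581 W
n_s = 120×60/2 = 3600 rpm; n = 3600×(1−0.0384) = 3462 rpm
ω = 2π×3462/60 = 362.5 rad/s
τ = P_out/ω = 21581/362.5 = 59.5 N·m

59.5 N·m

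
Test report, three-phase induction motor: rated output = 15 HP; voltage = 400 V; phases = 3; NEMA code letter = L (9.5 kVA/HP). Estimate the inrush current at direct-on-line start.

S_LR = 9.5 × 15 = 142.5 kVA
I_LR = S_LR/(√3·V_L) = 142500/(1.732×400) = 206 A

206 A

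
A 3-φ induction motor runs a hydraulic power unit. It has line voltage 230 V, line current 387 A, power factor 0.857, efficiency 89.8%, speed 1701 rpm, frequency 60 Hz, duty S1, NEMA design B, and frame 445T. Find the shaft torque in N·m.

666 N·m

P_in = √3·V·I·cosφ = 1.732 × 230 × 387 × 0.857 = 132120 W
P_out = η·P_in = 0.898 × 132120 = 118644 W
n = 1701 rpm
ω = 2π×1701/60 = 178.1 rad/s
τ = P_out/ω = 118644/178.1 = 666 N·m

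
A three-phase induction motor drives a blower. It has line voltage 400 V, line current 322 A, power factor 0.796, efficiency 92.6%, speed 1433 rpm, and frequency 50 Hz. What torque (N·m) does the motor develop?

1100 N·m

P_in = √3·V·I·cosφ = 1.732 × 400 × 322 × 0.796 = 177573 W
P_out = η·P_in = 0.926 × 177573 = 164433 W
n = 1433 rpm
ω = 2π×1433/60 = 150.1 rad/s
τ = P_out/ω = 164433/150.1 = 1100 N·m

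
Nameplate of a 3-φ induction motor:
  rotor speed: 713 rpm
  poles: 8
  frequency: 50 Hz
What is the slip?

4.93 %

n_s = 120f/p = 120×50/8 = 750 rpm
s = (n_s − n)/n_s = (750 − 713)/750 = 0.0493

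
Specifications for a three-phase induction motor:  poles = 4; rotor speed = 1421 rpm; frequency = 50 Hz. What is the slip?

5.27 %

n_s = 120f/p = 120×50/4 = 1500 rpm
s = (n_s − n)/n_s = (1500 − 1421)/1500 = 0.0527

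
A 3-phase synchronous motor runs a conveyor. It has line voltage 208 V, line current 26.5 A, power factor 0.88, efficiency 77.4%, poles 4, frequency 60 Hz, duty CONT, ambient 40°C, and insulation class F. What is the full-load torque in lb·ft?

25.4 lb·ft

P_in = √3·V·I·cosφ = 1.732 × 208 × 26.5 × 0.88 = 8401 W
P_out = η·P_in = 0.774 × 8401 = 6502 W
n = n_s = 120×60/4 = 1800 rpm (synchronous)
ω = 2π×1800/60 = 188.5 rad/s
τ = P_out/ω = 6502/188.5 = 34.49 N·m
In lb·ft: 34.49/1.356 = 25.4 lb·ft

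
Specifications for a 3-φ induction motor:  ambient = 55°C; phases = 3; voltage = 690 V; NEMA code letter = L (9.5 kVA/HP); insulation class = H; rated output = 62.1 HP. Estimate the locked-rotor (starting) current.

494 A

S_LR = 9.5 × 62.1 = 589.95 kVA
I_LR = S_LR/(√3·V_L) = 589950/(1.732×690) = 494 A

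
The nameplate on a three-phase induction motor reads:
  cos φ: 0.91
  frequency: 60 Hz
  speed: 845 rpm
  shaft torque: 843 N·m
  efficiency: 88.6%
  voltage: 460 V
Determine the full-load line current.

ω = 2π×845/60 = 88.49 rad/s; P_out = τω = 843 × 88.49 = 74597 W
P_in = P_out / η = 74597 / 0.886 = 84195 W
I_L = P_in / (√3·V_L·cosφ) = 84195 / (1.732 × 460 × 0.91) = 116 A

116 A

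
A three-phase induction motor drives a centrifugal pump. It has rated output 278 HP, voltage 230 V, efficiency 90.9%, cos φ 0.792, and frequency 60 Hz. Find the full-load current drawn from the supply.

P_out = 278 × 746 = 207388 W
P_in = P_out / η = 207388 / 0.909 = 228150 W
I_L = P_in / (√3·V_L·cosφ) = 228150 / (1.732 × 230 × 0.792) = 723 A

723 A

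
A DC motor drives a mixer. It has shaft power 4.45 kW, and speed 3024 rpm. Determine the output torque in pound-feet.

ω = 2π × 3024/60 = 316.7 rad/s
τ = P/ω = 4450/316.7 = 14.05 N·m
In lb·ft: 14.05/1.356 = 10.4 lb·ft

10.4 lb·ft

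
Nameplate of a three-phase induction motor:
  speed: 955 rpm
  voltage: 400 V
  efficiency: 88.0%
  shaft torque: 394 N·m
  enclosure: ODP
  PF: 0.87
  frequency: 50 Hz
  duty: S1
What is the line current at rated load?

74.3 A

ω = 2π×955/60 = 100 rad/s; P_out = τω = 394 × 100 = 39400 W
P_in = P_out / η = 39400 / 0.880 = 44773 W
I_L = P_in / (√3·V_L·cosφ) = 44773 / (1.732 × 400 × 0.87) = 74.3 A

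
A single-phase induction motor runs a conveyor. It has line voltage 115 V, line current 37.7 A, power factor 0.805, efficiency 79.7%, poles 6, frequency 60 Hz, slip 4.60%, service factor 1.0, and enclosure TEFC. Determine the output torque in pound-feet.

17.1 lb·ft

P_in = V·I·cosφ = 115 × 37.7 × 0.805 = 3490 W
P_out = η·P_in = 0.797 × 3490 = 2782 W
n_s = 120×60/6 = 1200 rpm; n = 1200×(1−0.046) = 1145 rpm
ω = 2π×1145/60 = 119.9 rad/s
τ = P_out/ω = 2782/119.9 = 23.2 N·m
In lb·ft: 23.2/1.356 = 17.1 lb·ft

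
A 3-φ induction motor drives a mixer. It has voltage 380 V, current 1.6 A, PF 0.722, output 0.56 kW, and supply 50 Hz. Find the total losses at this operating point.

200 W

P_in = √3·V·I·cosφ = 1.732×380×1.6×0.722 = 760 W
P_out = 560 W
Losses = P_in − P_out = 760 − 560 = 200 W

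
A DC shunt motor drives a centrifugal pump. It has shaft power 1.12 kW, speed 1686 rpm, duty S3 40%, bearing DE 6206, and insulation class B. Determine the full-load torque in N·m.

ω = 2π × 1686/60 = 176.6 rad/s
τ = P/ω = 1120/176.6 = 6.34 N·m

6.34 N·m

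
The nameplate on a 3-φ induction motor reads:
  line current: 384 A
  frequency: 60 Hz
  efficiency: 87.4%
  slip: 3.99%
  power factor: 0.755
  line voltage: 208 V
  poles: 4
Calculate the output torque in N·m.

504 N·m

P_in = √3·V·I·cosφ = 1.732 × 208 × 384 × 0.755 = 104445 W
P_out = η·P_in = 0.874 × 104445 = 91285 W
n_s = 120×60/4 = 1800 rpm; n = 1800×(1−0.0399) = 1728 rpm
ω = 2π×1728/60 = 181 rad/s
τ = P_out/ω = 91285/181 = 504 N·m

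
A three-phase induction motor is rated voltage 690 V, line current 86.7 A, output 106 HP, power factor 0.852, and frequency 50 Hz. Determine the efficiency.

89.6 %

P_out = 106 × 746 = 79076 W
P_in = √3·V_L·I_L·cosφ = 1.732 × 690 × 86.7 × 0.852 = 88279 W
η = P_out / P_in = 79076 / 88279 = 0.896 = 89.6%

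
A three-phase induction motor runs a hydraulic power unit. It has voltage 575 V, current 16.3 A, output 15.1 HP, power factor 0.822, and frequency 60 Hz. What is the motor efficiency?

P_out = 15.1 × 746 = 11265 W
P_in = √3·V_L·I_L·cosφ = 1.732 × 575 × 16.3 × 0.822 = 13344 W
η = P_out / P_in = 11265 / 13344 = 0.844 = 84.4%

84.4 %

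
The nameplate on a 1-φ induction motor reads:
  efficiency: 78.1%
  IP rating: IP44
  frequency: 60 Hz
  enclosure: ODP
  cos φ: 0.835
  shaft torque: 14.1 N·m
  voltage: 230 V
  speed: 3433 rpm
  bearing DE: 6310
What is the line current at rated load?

ω = 2π×3433/60 = 359.5 rad/s; P_out = τω = 14.1 × 359.5 = 5069 W
P_in = P_out / η = 5069 / 0.781 = 6490 W
I = P_in / (V·cosφ) = 6490 / (230 × 0.835) = 33.8 A

33.8 A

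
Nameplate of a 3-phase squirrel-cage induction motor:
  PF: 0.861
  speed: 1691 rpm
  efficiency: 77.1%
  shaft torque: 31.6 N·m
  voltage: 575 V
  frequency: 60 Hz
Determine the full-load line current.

ω = 2π×1691/60 = 177.1 rad/s; P_out = τω = 31.6 × 177.1 = 5596 W
P_in = P_out / η = 5596 / 0.771 = 7258 W
I_L = P_in / (√3·V_L·cosφ) = 7258 / (1.732 × 575 × 0.861) = 8.46 A

8.46 A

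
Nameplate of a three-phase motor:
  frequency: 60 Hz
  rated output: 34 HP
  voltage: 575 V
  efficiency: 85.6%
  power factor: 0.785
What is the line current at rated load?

P_out = 34 × 746 = 25364 W
P_in = P_out / η = 25364 / 0.856 = 29631 W
I_L = P_in / (√3·V_L·cosφ) = 29631 / (1.732 × 575 × 0.785) = 37.9 A

37.9 A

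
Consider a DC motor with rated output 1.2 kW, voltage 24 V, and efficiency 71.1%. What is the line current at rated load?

P_out = 1.2 kW = 1200 W
P_in = P_out / η = 1200 / 0.711 = 1688 W
I = P_in / V = 1688 / 24 = 70.3 A

70.3 A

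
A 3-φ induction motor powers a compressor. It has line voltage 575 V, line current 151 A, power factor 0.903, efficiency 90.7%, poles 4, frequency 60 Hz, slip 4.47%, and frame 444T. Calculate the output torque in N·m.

P_in = √3·V·I·cosφ = 1.732 × 575 × 151 × 0.903 = 135794 W
P_out = η·P_in = 0.907 × 135794 = 123165 W
n_s = 120×60/4 = 1800 rpm; n = 1800×(1−0.0447) = 1720 rpm
ω = 2π×1720/60 = 180.1 rad/s
τ = P_out/ω = 123165/180.1 = 684 N·m

684 N·m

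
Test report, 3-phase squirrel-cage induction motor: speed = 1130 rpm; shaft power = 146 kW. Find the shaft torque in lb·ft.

ω = 2π × 1130/60 = 118.3 rad/s
τ = P/ω = 146000/118.3 = 1234 N·m
In lb·ft: 1234/1.356 = 910 lb·ft

910 lb·ft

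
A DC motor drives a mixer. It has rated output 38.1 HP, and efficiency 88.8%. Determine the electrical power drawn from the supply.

P_out = 38.1 × 746 = 28423 W
P_in = P_out/η = 28423/0.888 = 32008 W = 32 kW

32 kW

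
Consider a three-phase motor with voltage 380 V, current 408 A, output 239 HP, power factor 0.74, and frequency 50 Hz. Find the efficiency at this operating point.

89.7 %

P_out = 239 × 746 = 178294 W
P_in = √3·V_L·I_L·cosφ = 1.732 × 380 × 408 × 0.74 = 198712 W
η = P_out / P_in = 178294 / 198712 = 0.897 = 89.7%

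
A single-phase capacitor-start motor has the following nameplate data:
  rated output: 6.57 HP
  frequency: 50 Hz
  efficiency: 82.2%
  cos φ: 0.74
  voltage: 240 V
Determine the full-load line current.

33.6 A

P_out = 6.57 × 746 = 4901 W
P_in = P_out / η = 4901 / 0.822 = 5962 W
I = P_in / (V·cosφ) = 5962 / (240 × 0.74) = 33.6 A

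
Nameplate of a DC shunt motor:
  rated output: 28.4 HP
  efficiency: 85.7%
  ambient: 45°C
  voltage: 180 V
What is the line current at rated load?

137 A

P_out = 28.4 × 746 = 21186 W
P_in = P_out / η = 21186 / 0.857 = 24721 W
I = P_in / V = 24721 / 180 = 137 A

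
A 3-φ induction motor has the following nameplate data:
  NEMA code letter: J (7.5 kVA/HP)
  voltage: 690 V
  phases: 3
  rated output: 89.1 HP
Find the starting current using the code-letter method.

559 A

S_LR = 7.5 × 89.1 = 668.25 kVA
I_LR = S_LR/(√3·V_L) = 668250/(1.732×690) = 559 A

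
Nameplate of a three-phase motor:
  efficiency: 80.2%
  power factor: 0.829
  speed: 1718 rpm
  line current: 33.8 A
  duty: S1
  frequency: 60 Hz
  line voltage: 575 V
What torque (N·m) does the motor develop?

P_in = √3·V·I·cosφ = 1.732 × 575 × 33.8 × 0.829 = 27905 W
P_out = η·P_in = 0.802 × 27905 = 22380 W
n = 1718 rpm
ω = 2π×1718/60 = 179.9 rad/s
τ = P_out/ω = 22380/179.9 = 124 N·m

124 N·m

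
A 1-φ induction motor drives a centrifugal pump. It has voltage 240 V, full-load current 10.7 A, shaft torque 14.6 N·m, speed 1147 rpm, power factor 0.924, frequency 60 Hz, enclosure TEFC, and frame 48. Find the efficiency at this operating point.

ω = 2π × 1147/60 = 120.1 rad/s; P_out = τω = 14.6 × 120.1 = 1753 W
P_in = V·I·cosφ = 240 × 10.7 × 0.924 = 2373 W
η = P_out / P_in = 1753 / 2373 = 0.739 = 73.9%

73.9 %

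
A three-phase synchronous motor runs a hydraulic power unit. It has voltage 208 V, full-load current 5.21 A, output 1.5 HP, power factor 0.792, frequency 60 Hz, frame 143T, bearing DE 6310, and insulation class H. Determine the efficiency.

P_out = 1.5 × 746 = 1119 W
P_in = √3·V_L·I_L·cosφ = 1.732 × 208 × 5.21 × 0.792 = 1487 W
η = P_out / P_in = 1119 / 1487 = 0.753 = 75.3%

75.3 %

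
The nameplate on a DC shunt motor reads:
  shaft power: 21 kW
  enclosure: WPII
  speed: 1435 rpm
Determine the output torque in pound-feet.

103 lb·ft

ω = 2π × 1435/60 = 150.3 rad/s
τ = P/ω = 21000/150.3 = 139.7 N·m
In lb·ft: 139.7/1.356 = 103 lb·ft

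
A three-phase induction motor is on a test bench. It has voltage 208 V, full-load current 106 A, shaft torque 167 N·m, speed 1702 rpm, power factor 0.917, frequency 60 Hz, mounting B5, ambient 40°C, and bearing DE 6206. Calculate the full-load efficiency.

85.0 %

ω = 2π × 1702/60 = 178.2 rad/s; P_out = τω = 167 × 178.2 = 29759 W
P_in = √3·V_L·I_L·cosφ = 1.732 × 208 × 106 × 0.917 = 35018 W
η = P_out / P_in = 29759 / 35018 = 0.850 = 85.0%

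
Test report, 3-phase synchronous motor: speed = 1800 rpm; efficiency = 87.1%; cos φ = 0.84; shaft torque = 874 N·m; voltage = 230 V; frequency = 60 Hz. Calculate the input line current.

ω = 2π×1800/60 = 188.5 rad/s; P_out = τω = 874 × 188.5 = 164749 W
P_in = P_out / η = 164749 / 0.871 = 189149 W
I_L = P_in / (√3·V_L·cosφ) = 189149 / (1.732 × 230 × 0.84) = 565 A

565 A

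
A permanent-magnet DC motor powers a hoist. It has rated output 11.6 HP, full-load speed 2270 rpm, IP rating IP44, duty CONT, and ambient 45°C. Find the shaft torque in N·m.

P_out = 11.6 × 746 = 8654 W
ω = 2π × 2270/60 = 237.7 rad/s
τ = P_out/ω = 8654/237.7 = 36.4 N·m

36.4 N·m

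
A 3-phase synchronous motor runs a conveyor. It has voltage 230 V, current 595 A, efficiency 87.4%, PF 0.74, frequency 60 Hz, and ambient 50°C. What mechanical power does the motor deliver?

153 kW

P_in = √3·V·I·cosφ = 1.732 × 230 × 595 × 0.74 = 175398 W
P_out = η·P_in = 0.874 × 175398 = 153298 W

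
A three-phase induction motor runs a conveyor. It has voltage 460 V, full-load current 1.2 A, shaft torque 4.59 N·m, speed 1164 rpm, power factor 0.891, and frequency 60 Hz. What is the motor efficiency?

ω = 2π × 1164/60 = 121.9 rad/s; P_out = τω = 4.59 × 121.9 = 560 W
P_in = √3·V_L·I_L·cosφ = 1.732 × 460 × 1.2 × 0.891 = 852 W
η = P_out / P_in = 560 / 852 = 0.657 = 65.7%

65.7 %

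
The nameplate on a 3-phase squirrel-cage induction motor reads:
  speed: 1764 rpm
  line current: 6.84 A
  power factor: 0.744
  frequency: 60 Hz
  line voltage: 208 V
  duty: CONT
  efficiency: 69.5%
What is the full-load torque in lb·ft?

P_in = √3·V·I·cosφ = 1.732 × 208 × 6.84 × 0.744 = 1833 W
P_out = η·P_in = 0.695 × 1833 = 1274 W
n = 1764 rpm
ω = 2π×1764/60 = 184.7 rad/s
τ = P_out/ω = 1274/184.7 = 6.898 N·m
In lb·ft: 6.898/1.356 = 5.09 lb·ft

5.09 lb·ft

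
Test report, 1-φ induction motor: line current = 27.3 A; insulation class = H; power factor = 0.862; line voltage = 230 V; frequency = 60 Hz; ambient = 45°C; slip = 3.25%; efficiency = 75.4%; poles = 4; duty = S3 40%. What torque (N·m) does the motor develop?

22.4 N·m

P_in = V·I·cosφ = 230 × 27.3 × 0.862 = 5412 W
P_out = η·P_in = 0.754 × 5412 = 4081 W
n_s = 120×60/4 = 1800 rpm; n = 1800×(1−0.0325) = 1742 rpm
ω = 2π×1742/60 = 182.4 rad/s
τ = P_out/ω = 4081/182.4 = 22.4 N·m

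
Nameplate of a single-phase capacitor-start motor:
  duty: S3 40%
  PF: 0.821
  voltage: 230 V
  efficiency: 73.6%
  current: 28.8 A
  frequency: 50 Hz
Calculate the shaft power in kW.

4 kW

P_in = V·I·cosφ = 230 × 28.8 × 0.821 = 5438 W
P_out = η·P_in = 0.736 × 5438 = 4002 W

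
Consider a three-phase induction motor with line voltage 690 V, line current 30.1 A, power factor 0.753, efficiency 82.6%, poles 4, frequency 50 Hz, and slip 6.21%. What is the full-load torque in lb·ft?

112 lb·ft

P_in = √3·V·I·cosφ = 1.732 × 690 × 30.1 × 0.753 = 27087 W
P_out = η·P_in = 0.826 × 27087 = 22374 W
n_s = 120×50/4 = 1500 rpm; n = 1500×(1−0.0621) = 1407 rpm
ω = 2π×1407/60 = 147.3 rad/s
τ = P_out/ω = 22374/147.3 = 151.9 N·m
In lb·ft: 151.9/1.356 = 112 lb·ft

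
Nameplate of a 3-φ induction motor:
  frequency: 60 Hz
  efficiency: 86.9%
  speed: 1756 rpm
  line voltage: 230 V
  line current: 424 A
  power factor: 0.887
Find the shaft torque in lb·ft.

P_in = √3·V·I·cosφ = 1.732 × 230 × 424 × 0.887 = 149818 W
P_out = η·P_in = 0.869 × 149818 = 130192 W
n = 1756 rpm
ω = 2π×1756/60 = 183.9 rad/s
τ = P_out/ω = 130192/183.9 = 707.9 N·m
In lb·ft: 707.9/1.356 = 522 lb·ft

522 lb·ft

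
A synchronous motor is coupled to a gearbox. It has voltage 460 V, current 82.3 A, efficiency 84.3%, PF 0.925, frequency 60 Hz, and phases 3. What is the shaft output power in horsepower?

P_in = √3·V·I·cosφ = 1.732 × 460 × 82.3 × 0.925 = 60652 W
P_out = η·P_in = 0.843 × 60652 = 51130 W
= 51130/746 = 68.5 HP

68.5 HP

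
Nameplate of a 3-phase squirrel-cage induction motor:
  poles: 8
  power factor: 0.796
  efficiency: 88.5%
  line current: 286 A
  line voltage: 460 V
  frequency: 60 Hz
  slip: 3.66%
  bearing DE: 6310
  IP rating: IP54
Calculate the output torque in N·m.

1770 N·m

P_in = √3·V·I·cosφ = 1.732 × 460 × 286 × 0.796 = 181378 W
P_out = η·P_in = 0.885 × 181378 = 160520 W
n_s = 120×60/8 = 900 rpm; n = 900×(1−0.0366) = 867 rpm
ω = 2π×867/60 = 90.79 rad/s
τ = P_out/ω = 160520/90.79 = 1770 N·m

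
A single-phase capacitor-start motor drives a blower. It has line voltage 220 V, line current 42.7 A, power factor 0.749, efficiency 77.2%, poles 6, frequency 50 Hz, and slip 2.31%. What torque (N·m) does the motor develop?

53.1 N·m

P_in = V·I·cosφ = 220 × 42.7 × 0.749 = 7036 W
P_out = η·P_in = 0.772 × 7036 = 5432 W
n_s = 120×50/6 = 1000 rpm; n = 1000×(1−0.0231) = 977 rpm
ω = 2π×977/60 = 102.3 rad/s
τ = P_out/ω = 5432/102.3 = 53.1 N·m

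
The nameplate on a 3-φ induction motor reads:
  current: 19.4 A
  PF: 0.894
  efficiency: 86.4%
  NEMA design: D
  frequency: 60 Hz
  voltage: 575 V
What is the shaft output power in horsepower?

20 HP

P_in = √3·V·I·cosφ = 1.732 × 575 × 19.4 × 0.894 = 17272 W
P_out = η·P_in = 0.864 × 17272 = 14923 W
= 14923/746 = 20 HP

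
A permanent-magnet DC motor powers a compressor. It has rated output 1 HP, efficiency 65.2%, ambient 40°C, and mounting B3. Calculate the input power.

P_out = 1 × 746 = 746 W
P_in = P_out/η = 746/0.652 = 1144 W = 1.14 kW

1.14 kW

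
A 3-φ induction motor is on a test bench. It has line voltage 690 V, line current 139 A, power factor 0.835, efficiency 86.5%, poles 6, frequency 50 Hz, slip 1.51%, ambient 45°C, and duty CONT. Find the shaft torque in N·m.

1160 N·m

P_in = √3·V·I·cosφ = 1.732 × 690 × 139 × 0.835 = 138707 W
P_out = η·P_in = 0.865 × 138707 = 119982 W
n_s = 120×50/6 = 1000 rpm; n = 1000×(1−0.0151) = 985 rpm
ω = 2π×985/60 = 103.1 rad/s
τ = P_out/ω = 119982/103.1 = 1160 N·m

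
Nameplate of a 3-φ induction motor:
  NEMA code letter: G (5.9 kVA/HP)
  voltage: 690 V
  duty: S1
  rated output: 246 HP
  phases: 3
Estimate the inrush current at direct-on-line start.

1210 A

S_LR = 5.9 × 246 = 1451.4 kVA
I_LR = S_LR/(√3·V_L) = 1451400/(1.732×690) = 1210 A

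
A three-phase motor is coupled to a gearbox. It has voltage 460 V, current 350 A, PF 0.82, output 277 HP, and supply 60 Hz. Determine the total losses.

22 kW

P_in = √3·V·I·cosφ = 1.732×460×350×0.82 = 228659 W
P_out = 277×746 = 206642 W
Losses = P_in − P_out = 228659 − 206642 = 22017 W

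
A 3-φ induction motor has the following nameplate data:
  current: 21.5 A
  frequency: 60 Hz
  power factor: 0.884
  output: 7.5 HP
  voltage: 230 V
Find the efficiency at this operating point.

P_out = 7.5 × 746 = 5595 W
P_in = √3·V_L·I_L·cosφ = 1.732 × 230 × 21.5 × 0.884 = 7571 W
η = P_out / P_in = 5595 / 7571 = 0.739 = 73.9%

73.9 %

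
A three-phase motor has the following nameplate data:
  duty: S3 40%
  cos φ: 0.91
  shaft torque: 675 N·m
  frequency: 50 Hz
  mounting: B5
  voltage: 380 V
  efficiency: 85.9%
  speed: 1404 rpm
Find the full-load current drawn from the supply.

193 A

ω = 2π×1404/60 = 147 rad/s; P_out = τω = 675 × 147 = 99225 W
P_in = P_out / η = 99225 / 0.859 = 115512 W
I_L = P_in / (√3·V_L·cosφ) = 115512 / (1.732 × 380 × 0.91) = 193 A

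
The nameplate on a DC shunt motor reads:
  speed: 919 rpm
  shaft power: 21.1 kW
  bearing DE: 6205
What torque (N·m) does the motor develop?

219 N·m

ω = 2π × 919/60 = 96.24 rad/s
τ = P/ω = 21100/96.24 = 219 N·m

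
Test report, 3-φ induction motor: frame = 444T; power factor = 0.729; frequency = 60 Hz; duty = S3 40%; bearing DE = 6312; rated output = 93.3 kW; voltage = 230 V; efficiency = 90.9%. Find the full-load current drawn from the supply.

353 A

P_out = 93.3 kW = 93300 W
P_in = P_out / η = 93300 / 0.909 = 102640 W
I_L = P_in / (√3·V_L·cosφ) = 102640 / (1.732 × 230 × 0.729) = 353 A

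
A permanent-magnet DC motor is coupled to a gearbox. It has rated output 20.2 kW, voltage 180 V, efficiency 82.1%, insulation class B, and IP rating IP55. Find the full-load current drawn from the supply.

P_out = 20.2 kW = 20200 W
P_in = P_out / η = 20200 / 0.821 = 24604 W
I = P_in / V = 24604 / 180 = 137 A

137 A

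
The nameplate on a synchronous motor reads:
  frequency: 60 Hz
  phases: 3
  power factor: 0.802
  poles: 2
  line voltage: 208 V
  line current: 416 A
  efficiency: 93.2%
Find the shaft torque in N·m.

297 N·m

P_in = √3·V·I·cosφ = 1.732 × 208 × 416 × 0.802 = 120193 W
P_out = η·P_in = 0.932 × 120193 = 112020 W
n = n_s = 120×60/2 = 3600 rpm (synchronous)
ω = 2π×3600/60 = 377 rad/s
τ = P_out/ω = 112020/377 = 297 N·m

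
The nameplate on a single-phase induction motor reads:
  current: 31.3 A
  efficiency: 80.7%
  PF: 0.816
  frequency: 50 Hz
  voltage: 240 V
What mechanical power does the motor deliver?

P_in = V·I·cosφ = 240 × 31.3 × 0.816 = 6130 W
P_out = η·P_in = 0.807 × 6130 = 4947 W

4.95 kW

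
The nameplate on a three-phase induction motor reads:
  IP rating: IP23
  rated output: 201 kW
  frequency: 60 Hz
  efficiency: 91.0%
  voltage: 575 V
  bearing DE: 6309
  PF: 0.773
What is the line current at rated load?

P_out = 201 kW = 201000 W
P_in = P_out / η = 201000 / 0.910 = 220879 W
I_L = P_in / (√3·V_L·cosφ) = 220879 / (1.732 × 575 × 0.773) = 287 A

287 A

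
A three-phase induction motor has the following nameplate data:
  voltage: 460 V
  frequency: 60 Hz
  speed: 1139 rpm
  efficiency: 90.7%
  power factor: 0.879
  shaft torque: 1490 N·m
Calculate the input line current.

ω = 2π×1139/60 = 119.3 rad/s; P_out = τω = 1490 × 119.3 = 177757 W
P_in = P_out / η = 177757 / 0.907 = 195983 W
I_L = P_in / (√3·V_L·cosφ) = 195983 / (1.732 × 460 × 0.879) = 280 A

280 A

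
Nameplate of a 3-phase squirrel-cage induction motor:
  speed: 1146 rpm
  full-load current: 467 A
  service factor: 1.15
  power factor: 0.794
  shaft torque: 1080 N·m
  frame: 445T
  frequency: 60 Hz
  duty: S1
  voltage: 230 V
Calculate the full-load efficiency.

ω = 2π × 1146/60 = 120 rad/s; P_out = τω = 1080 × 120 = 129600 W
P_in = √3·V_L·I_L·cosφ = 1.732 × 230 × 467 × 0.794 = 147711 W
η = P_out / P_in = 129600 / 147711 = 0.877 = 87.7%

87.7 %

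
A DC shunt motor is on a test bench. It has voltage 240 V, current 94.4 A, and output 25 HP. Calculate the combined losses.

P_in = V·I = 240×94.4 = 22656 W
P_out = 25×746 = 18650 W
Losses = P_in − P_out = 22656 − 18650 = 4006 W

4010 W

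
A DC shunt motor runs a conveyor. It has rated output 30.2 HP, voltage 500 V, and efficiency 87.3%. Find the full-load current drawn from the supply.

P_out = 30.2 × 746 = 22529 W
P_in = P_out / η = 22529 / 0.873 = 25806 W
I = P_in / V = 25806 / 500 = 51.6 A

51.6 A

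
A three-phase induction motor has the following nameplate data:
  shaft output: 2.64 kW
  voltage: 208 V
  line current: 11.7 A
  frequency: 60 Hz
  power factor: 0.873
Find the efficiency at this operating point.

P_out = 2.64 kW = 2640 W
P_in = √3·V_L·I_L·cosφ = 1.732 × 208 × 11.7 × 0.873 = 3680 W
η = P_out / P_in = 2640 / 3680 = 0.717 = 71.7%

71.7 %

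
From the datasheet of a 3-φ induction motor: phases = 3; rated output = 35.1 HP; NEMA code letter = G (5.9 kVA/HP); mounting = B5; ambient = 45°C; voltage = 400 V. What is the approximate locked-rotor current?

S_LR = 5.9 × 35.1 = 207.09 kVA
I_LR = S_LR/(√3·V_L) = 207090/(1.732×400) = 299 A

299 A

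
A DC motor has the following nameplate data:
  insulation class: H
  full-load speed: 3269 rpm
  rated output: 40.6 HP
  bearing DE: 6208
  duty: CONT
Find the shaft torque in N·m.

P_out = 40.6 × 746 = 30288 W
ω = 2π × 3269/60 = 342.3 rad/s
τ = P_out/ω = 30288/342.3 = 88.5 N·m

88.5 N·m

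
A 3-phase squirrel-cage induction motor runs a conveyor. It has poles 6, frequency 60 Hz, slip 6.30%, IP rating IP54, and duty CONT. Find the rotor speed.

1124 rpm

n_s = 120f/p = 120×60/6 = 1200 rpm
n = n_s(1 − s) = 1200 × (1 − 0.063) = 1124 rpm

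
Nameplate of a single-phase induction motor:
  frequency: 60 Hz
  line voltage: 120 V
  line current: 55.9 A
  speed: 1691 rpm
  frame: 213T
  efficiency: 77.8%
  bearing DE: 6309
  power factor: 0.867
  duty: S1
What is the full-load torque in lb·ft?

18.8 lb·ft

P_in = V·I·cosφ = 120 × 55.9 × 0.867 = 5816 W
P_out = η·P_in = 0.778 × 5816 = 4525 W
n = 1691 rpm
ω = 2π×1691/60 = 177.1 rad/s
τ = P_out/ω = 4525/177.1 = 25.55 N·m
In lb·ft: 25.55/1.356 = 18.8 lb·ft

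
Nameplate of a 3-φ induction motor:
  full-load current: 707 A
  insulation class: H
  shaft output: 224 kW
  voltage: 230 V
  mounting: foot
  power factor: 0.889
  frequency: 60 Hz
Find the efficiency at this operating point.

89.5 %

P_out = 224 kW = 224000 W
P_in = √3·V_L·I_L·cosφ = 1.732 × 230 × 707 × 0.889 = 250378 W
η = P_out / P_in = 224000 / 250378 = 0.895 = 89.5%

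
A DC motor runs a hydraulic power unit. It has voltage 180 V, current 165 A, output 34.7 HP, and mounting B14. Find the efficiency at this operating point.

P_out = 34.7 × 746 = 25886 W
P_in = V·I = 180 × 165 = 29700 W
η = P_out / P_in = 25886 / 29700 = 0.872 = 87.2%

87.2 %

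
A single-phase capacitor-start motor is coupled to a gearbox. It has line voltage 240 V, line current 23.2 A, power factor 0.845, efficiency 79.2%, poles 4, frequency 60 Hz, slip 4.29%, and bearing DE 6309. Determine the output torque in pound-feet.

15.2 lb·ft

P_in = V·I·cosφ = 240 × 23.2 × 0.845 = 4705 W
P_out = η·P_in = 0.792 × 4705 = 3726 W
n_s = 120×60/4 = 1800 rpm; n = 1800×(1−0.0429) = 1723 rpm
ω = 2π×1723/60 = 180.4 rad/s
τ = P_out/ω = 3726/180.4 = 20.65 N·m
In lb·ft: 20.65/1.356 = 15.2 lb·ft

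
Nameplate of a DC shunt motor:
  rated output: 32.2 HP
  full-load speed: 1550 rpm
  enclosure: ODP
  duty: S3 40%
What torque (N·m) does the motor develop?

148 N·m

P_out = 32.2 × 746 = 24021 W
ω = 2π × 1550/60 = 162.3 rad/s
τ = P_out/ω = 24021/162.3 = 148 N·m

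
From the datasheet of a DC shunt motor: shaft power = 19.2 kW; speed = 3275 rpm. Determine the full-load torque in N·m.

56 N·m

ω = 2π × 3275/60 = 343 rad/s
τ = P/ω = 19200/343 = 56 N·m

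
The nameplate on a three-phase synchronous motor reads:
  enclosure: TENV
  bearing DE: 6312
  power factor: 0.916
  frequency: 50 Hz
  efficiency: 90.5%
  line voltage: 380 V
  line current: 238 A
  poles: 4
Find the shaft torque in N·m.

827 N·m

P_in = √3·V·I·cosφ = 1.732 × 380 × 238 × 0.916 = 143484 W
P_out = η·P_in = 0.905 × 143484 = 129853 W
n = n_s = 120×50/4 = 1500 rpm (synchronous)
ω = 2π×1500/60 = 157.1 rad/s
τ = P_out/ω = 129853/157.1 = 827 N·m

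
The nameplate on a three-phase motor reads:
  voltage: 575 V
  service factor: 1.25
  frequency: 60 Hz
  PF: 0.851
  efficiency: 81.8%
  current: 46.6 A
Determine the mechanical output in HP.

P_in = √3·V·I·cosφ = 1.732 × 575 × 46.6 × 0.851 = 39494 W
P_out = η·P_in = 0.818 × 39494 = 32306 W
= 32306/746 = 43.3 HP

43.3 HP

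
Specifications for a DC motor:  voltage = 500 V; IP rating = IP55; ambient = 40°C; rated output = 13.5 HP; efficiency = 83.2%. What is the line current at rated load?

P_out = 13.5 × 746 = 10071 W
P_in = P_out / η = 10071 / 0.832 = 12105 W
I = P_in / V = 12105 / 500 = 24.2 A

24.2 A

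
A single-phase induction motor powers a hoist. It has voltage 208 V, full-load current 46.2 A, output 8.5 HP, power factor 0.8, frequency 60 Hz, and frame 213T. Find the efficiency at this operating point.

82.5 %

P_out = 8.5 × 746 = 6341 W
P_in = V·I·cosφ = 208 × 46.2 × 0.8 = 7688 W
η = P_out / P_in = 6341 / 7688 = 0.825 = 82.5%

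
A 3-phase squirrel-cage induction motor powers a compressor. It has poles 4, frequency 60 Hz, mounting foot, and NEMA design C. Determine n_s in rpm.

n_s = 120f/p = 120×60/4 = 1800 rpm

1800 rpm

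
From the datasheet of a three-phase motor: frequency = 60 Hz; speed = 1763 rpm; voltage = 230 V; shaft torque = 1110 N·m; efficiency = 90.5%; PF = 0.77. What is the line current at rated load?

738 A

ω = 2π×1763/60 = 184.6 rad/s; P_out = τω = 1110 × 184.6 = 204906 W
P_in = P_out / η = 204906 / 0.905 = 226415 W
I_L = P_in / (√3·V_L·cosφ) = 226415 / (1.732 × 230 × 0.77) = 738 A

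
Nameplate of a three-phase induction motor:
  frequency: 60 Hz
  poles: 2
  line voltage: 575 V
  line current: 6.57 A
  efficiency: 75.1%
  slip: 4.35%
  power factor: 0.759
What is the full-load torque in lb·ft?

7.63 lb·ft

P_in = √3·V·I·cosφ = 1.732 × 575 × 6.57 × 0.759 = 4966 W
P_out = η·P_in = 0.751 × 4966 = 3729 W
n_s = 120×60/2 = 3600 rpm; n = 3600×(1−0.0435) = 3443 rpm
ω = 2π×3443/60 = 360.6 rad/s
τ = P_out/ω = 3729/360.6 = 10.34 N·m
In lb·ft: 10.34/1.356 = 7.63 lb·ft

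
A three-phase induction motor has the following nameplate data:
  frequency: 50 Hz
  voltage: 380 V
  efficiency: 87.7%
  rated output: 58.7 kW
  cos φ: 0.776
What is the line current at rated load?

P_out = 58.7 kW = 58700 W
P_in = P_out / η = 58700 / 0.877 = 66933 W
I_L = P_in / (√3·V_L·cosφ) = 66933 / (1.732 × 380 × 0.776) = 131 A

131 A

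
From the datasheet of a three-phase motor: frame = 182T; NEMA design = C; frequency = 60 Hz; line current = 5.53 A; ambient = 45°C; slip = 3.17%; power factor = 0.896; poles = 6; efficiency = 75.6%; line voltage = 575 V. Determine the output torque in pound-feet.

P_in = √3·V·I·cosφ = 1.732 × 575 × 5.53 × 0.896 = 4935 W
P_out = η·P_in = 0.756 × 4935 = 3731 W
n_s = 120×60/6 = 1200 rpm; n = 1200×(1−0.0317) = 1162 rpm
ω = 2π×1162/60 = 121.7 rad/s
τ = P_out/ω = 3731/121.7 = 30.66 N·m
In lb·ft: 30.66/1.356 = 22.6 lb·ft

22.6 lb·ft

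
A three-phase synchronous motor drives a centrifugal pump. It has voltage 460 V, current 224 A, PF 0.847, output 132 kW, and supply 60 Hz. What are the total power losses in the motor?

P_in = √3·V·I·cosφ = 1.732×460×224×0.847 = 151160 W
P_out = 132000 W
Losses = P_in − P_out = 151160 − 132000 = 19160 W

19200 W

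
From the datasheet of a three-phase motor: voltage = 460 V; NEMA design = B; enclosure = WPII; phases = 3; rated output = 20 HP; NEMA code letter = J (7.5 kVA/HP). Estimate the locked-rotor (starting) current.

S_LR = 7.5 × 20 = 150 kVA
I_LR = S_LR/(√3·V_L) = 150000/(1.732×460) = 188 A

188 A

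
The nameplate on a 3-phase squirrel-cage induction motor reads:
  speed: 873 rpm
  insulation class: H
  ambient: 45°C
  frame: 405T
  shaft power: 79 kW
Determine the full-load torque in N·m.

864 N·m

ω = 2π × 873/60 = 91.42 rad/s
τ = P/ω = 79000/91.42 = 864 N·m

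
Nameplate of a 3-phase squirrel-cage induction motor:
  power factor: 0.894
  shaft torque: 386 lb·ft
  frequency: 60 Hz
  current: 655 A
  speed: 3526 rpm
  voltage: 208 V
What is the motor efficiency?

τ = 386 lb·ft × 1.356 = 523.4 N·m
ω = 2π × 3526/60 = 369.2 rad/s; P_out = τω = 523.4 × 369.2 = 193239 W
P_in = √3·V_L·I_L·cosφ = 1.732 × 208 × 655 × 0.894 = 210955 W
η = P_out / P_in = 193239 / 210955 = 0.916 = 91.6%

91.6 %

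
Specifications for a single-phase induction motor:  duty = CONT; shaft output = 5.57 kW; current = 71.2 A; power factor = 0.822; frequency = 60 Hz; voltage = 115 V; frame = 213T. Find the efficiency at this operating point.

P_out = 5.57 kW = 5570 W
P_in = V·I·cosφ = 115 × 71.2 × 0.822 = 6731 W
η = P_out / P_in = 5570 / 6731 = 0.828 = 82.8%

82.8 %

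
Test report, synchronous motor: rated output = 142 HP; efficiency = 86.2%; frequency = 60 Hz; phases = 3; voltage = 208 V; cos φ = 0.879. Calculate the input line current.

P_out = 142 × 746 = 105932 W
P_in = P_out / η = 105932 / 0.862 = 122891 W
I_L = P_in / (√3·V_L·cosφ) = 122891 / (1.732 × 208 × 0.879) = 388 A

388 A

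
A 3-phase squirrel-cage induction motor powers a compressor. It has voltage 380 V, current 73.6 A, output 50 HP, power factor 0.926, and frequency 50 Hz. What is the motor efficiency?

P_out = 50 × 746 = 37300 W
P_in = √3·V_L·I_L·cosφ = 1.732 × 380 × 73.6 × 0.926 = 44856 W
η = P_out / P_in = 37300 / 44856 = 0.832 = 83.2%

83.2 %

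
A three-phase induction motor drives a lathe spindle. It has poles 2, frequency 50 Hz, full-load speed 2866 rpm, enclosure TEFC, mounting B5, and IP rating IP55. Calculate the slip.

4.47 %

n_s = 120f/p = 120×50/2 = 3000 rpm
s = (n_s − n)/n_s = (3000 − 2866)/3000 = 0.0447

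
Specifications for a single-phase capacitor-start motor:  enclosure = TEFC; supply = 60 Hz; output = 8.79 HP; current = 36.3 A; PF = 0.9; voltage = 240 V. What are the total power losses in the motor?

P_in = V·I·cosφ = 240×36.3×0.9 = 7841 W
P_out = 8.79×746 = 6557 W
Losses = P_in − P_out = 7841 − 6557 = 1284 W

1.28 kW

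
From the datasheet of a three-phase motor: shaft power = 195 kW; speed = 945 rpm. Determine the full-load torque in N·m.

1970 N·m

ω = 2π × 945/60 = 98.96 rad/s
τ = P/ω = 195000/98.96 = 1970 N·m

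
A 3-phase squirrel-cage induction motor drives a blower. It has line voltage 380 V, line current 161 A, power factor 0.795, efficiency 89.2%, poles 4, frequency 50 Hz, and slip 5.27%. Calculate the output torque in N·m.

P_in = √3·V·I·cosφ = 1.732 × 380 × 161 × 0.795 = 84241 W
P_out = η·P_in = 0.892 × 84241 = 75143 W
n_s = 120×50/4 = 1500 rpm; n = 1500×(1−0.0527) = 1421 rpm
ω = 2π×1421/60 = 148.8 rad/s
τ = P_out/ω = 75143/148.8 = 505 N·m

505 N·m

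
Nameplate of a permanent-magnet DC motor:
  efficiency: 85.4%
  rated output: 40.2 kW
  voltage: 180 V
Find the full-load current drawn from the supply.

262 A

P_out = 40.2 kW = 40200 W
P_in = P_out / η = 40200 / 0.854 = 47073 W
I = P_in / V = 47073 / 180 = 262 A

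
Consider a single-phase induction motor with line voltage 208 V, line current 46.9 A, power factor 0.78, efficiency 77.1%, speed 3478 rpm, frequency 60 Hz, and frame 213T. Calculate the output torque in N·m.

16.1 N·m

P_in = V·I·cosφ = 208 × 46.9 × 0.78 = 7609 W
P_out = η·P_in = 0.771 × 7609 = 5867 W
n = 3478 rpm
ω = 2π×3478/60 = 364.2 rad/s
τ = P_out/ω = 5867/364.2 = 16.1 N·m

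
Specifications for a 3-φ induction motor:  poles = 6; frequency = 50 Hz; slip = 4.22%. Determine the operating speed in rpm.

958 rpm

n_s = 120f/p = 120×50/6 = 1000 rpm
n = n_s(1 − s) = 1000 × (1 − 0.0422) = 958 rpm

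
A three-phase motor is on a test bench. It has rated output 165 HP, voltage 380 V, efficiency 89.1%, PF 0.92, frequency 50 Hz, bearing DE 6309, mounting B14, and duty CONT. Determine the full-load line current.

228 A

P_out = 165 × 746 = 123090 W
P_in = P_out / η = 123090 / 0.891 = 138148 W
I_L = P_in / (√3·V_L·cosφ) = 138148 / (1.732 × 380 × 0.92) = 228 A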